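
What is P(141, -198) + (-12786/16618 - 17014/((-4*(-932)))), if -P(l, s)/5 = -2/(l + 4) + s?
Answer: 442295331677/449151304 ≈ 984.74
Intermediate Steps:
P(l, s) = -5*s + 10/(4 + l) (P(l, s) = -5*(-2/(l + 4) + s) = -5*(-2/(4 + l) + s) = -5*(s - 2/(4 + l)) = -5*s + 10/(4 + l))
P(141, -198) + (-12786/16618 - 17014/((-4*(-932)))) = 5*(2 - 4*(-198) - 1*141*(-198))/(4 + 141) + (-12786/16618 - 17014/((-4*(-932)))) = 5*(2 + 792 + 27918)/145 + (-12786*1/16618 - 17014/3728) = 5*(1/145)*28712 + (-6393/8309 - 17014*1/3728) = 28712/29 + (-6393/8309 - 8507/1864) = 28712/29 - 82601215/15487976 = 442295331677/449151304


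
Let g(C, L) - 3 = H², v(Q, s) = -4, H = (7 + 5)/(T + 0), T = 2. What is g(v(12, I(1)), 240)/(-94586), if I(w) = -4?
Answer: -39/94586 ≈ -0.00041232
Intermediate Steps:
H = 6 (H = (7 + 5)/(2 + 0) = 12/2 = 12*(½) = 6)
g(C, L) = 39 (g(C, L) = 3 + 6² = 3 + 36 = 39)
g(v(12, I(1)), 240)/(-94586) = 39/(-94586) = 39*(-1/94586) = -39/94586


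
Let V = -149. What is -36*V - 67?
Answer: 5297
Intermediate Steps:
-36*V - 67 = -36*(-149) - 67 = 5364 - 67 = 5297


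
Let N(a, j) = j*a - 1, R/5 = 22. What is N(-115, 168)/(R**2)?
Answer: -19321/12100 ≈ -1.5968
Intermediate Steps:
R = 110 (R = 5*22 = 110)
N(a, j) = -1 + a*j (N(a, j) = a*j - 1 = -1 + a*j)
N(-115, 168)/(R**2) = (-1 - 115*168)/(110**2) = (-1 - 19320)/12100 = -19321*1/12100 = -19321/12100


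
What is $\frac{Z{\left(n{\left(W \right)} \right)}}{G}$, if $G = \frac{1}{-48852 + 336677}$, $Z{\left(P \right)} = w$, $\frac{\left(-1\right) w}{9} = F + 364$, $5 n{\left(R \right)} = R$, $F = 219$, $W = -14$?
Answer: $-1510217775$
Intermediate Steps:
$n{\left(R \right)} = \frac{R}{5}$
$w = -5247$ ($w = - 9 \left(219 + 364\right) = \left(-9\right) 583 = -5247$)
$Z{\left(P \right)} = -5247$
$G = \frac{1}{287825} \approx 3.4743 \cdot 10^{-6}$
$\frac{Z{\left(n{\left(W \right)} \right)}}{G} = - 5247 \frac{1}{\frac{1}{287825}} = \left(-5247\right) 287825 = -1510217775$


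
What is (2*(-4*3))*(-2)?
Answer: 48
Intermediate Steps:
(2*(-4*3))*(-2) = (2*(-12))*(-2) = -24*(-2) = 48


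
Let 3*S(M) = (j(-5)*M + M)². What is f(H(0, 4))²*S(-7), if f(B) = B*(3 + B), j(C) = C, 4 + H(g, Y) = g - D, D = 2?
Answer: 84672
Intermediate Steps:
H(g, Y) = -6 + g (H(g, Y) = -4 + (g - 1*2) = -4 + (g - 2) = -4 + (-2 + g) = -6 + g)
S(M) = 16*M²/3 (S(M) = (-5*M + M)²/3 = (-4*M)²/3 = (16*M²)/3 = 16*M²/3)
f(H(0, 4))²*S(-7) = ((-6 + 0)*(3 + (-6 + 0)))²*((16/3)*(-7)²) = (-6*(3 - 6))²*((16/3)*49) = (-6*(-3))²*(784/3) = 18²*(784/3) = 324*(784/3) = 84672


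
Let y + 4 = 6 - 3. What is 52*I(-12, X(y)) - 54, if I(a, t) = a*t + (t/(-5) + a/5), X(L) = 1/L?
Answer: 2278/5 ≈ 455.60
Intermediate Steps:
y = -1 (y = -4 + (6 - 3) = -4 + 3 = -1)
I(a, t) = -t/5 + a/5 + a*t (I(a, t) = a*t + (t*(-1/5) + a*(1/5)) = a*t + (-t/5 + a/5) = -t/5 + a/5 + a*t)
52*I(-12, X(y)) - 54 = 52*(-1/5/(-1) + (1/5)*(-12) - 12/(-1)) - 54 = 52*(-1/5*(-1) - 12/5 - 12*(-1)) - 54 = 52*(1/5 - 12/5 + 12) - 54 = 52*(49/5) - 54 = 2548/5 - 54 = 2278/5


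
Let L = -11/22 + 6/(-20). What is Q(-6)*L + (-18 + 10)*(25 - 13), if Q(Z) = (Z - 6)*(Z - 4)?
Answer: -192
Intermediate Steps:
Q(Z) = (-6 + Z)*(-4 + Z)
L = -⅘ (L = -11*1/22 + 6*(-1/20) = -½ - 3/10 = -⅘ ≈ -0.80000)
Q(-6)*L + (-18 + 10)*(25 - 13) = (24 + (-6)² - 10*(-6))*(-⅘) + (-18 + 10)*(25 - 13) = (24 + 36 + 60)*(-⅘) - 8*12 = 120*(-⅘) - 96 = -96 - 96 = -192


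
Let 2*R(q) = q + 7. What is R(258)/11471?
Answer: 265/22942 ≈ 0.011551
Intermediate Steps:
R(q) = 7/2 + q/2 (R(q) = (q + 7)/2 = (7 + q)/2 = 7/2 + q/2)
R(258)/11471 = (7/2 + (½)*258)/11471 = (7/2 + 129)*(1/11471) = (265/2)*(1/11471) = 265/22942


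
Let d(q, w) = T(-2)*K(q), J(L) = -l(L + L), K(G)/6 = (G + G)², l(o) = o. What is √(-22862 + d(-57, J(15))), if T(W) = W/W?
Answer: √55114 ≈ 234.76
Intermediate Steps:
K(G) = 24*G² (K(G) = 6*(G + G)² = 6*(2*G)² = 6*(4*G²) = 24*G²)
T(W) = 1
J(L) = -2*L (J(L) = -(L + L) = -2*L)
d(q, w) = 24*q² (d(q, w) = 1*(24*q²) = 24*q²)
√(-22862 + d(-57, J(15))) = √(-22862 + 24*(-57)²) = √(-22862 + 24*3249) = √(-22862 + 77976) = √55114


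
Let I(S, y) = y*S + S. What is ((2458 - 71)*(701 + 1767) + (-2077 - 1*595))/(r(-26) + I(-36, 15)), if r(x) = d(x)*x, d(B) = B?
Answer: 1472111/25 ≈ 58884.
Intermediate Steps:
r(x) = x² (r(x) = x*x = x²)
I(S, y) = S + S*y (I(S, y) = S*y + S = S + S*y)
((2458 - 71)*(701 + 1767) + (-2077 - 1*595))/(r(-26) + I(-36, 15)) = ((2458 - 71)*(701 + 1767) + (-2077 - 1*595))/((-26)² - 36*(1 + 15)) = (2387*2468 + (-2077 - 595))/(676 - 36*16) = (5891116 - 2672)/(676 - 576) = 5888444/100 = 5888444*(1/100) = 1472111/25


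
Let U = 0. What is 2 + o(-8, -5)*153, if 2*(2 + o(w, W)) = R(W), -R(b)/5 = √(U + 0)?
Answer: -304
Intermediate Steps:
R(b) = 0 (R(b) = -5*√(0 + 0) = -5*√0 = -5*0 = 0)
o(w, W) = -2 (o(w, W) = -2 + (½)*0 = -2 + 0 = -2)
2 + o(-8, -5)*153 = 2 - 2*153 = 2 - 306 = -304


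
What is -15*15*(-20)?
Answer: 4500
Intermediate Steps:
-15*15*(-20) = -225*(-20) = 4500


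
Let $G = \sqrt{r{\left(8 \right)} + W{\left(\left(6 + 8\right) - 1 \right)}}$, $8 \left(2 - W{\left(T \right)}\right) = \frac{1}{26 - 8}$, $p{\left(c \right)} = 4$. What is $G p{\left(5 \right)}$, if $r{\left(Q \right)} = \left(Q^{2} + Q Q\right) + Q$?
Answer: $\frac{\sqrt{19871}}{3} \approx 46.988$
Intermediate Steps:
$r{\left(Q \right)} = Q + 2 Q^{2}$ ($r{\left(Q \right)} = \left(Q^{2} + Q^{2}\right) + Q = 2 Q^{2} + Q = Q + 2 Q^{2}$)
$W{\left(T \right)} = \frac{287}{144}$ ($W{\left(T \right)} = 2 - \frac{1}{8 \left(26 - 8\right)} = 2 - \frac{1}{8 \cdot 18} = 2 - \frac{1}{144} = \frac{287}{144}$)
$G = \frac{\sqrt{19871}}{12}$ ($G = \sqrt{8 \left(1 + 2 \cdot 8\right) + \frac{287}{144}} = \sqrt{8 \left(1 + 16\right) + \frac{287}{144}} = \sqrt{8 \cdot 17 + \frac{287}{144}} = \sqrt{136 + \frac{287}{144}} = \sqrt{\frac{19871}{144}} = \frac{\sqrt{19871}}{12} \approx 11.747$)
$G p{\left(5 \right)} = \frac{\sqrt{19871}}{12} \cdot 4 = \frac{\sqrt{19871}}{3}$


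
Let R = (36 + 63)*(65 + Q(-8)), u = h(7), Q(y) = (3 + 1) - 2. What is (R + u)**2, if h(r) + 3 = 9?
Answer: 44076321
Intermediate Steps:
Q(y) = 2 (Q(y) = 4 - 2 = 2)
h(r) = 6 (h(r) = -3 + 9 = 6)
u = 6
R = 6633 (R = (36 + 63)*(65 + 2) = 99*67 = 6633)
(R + u)**2 = (6633 + 6)**2 = 6639**2 = 44076321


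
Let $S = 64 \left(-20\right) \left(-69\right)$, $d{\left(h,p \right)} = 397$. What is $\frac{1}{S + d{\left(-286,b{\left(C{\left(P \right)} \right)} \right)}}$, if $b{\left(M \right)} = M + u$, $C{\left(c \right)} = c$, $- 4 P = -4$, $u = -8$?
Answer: $\frac{1}{88717} \approx 1.1272 \cdot 10^{-5}$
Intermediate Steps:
$P = 1$ ($P = \left(- \frac{1}{4}\right) \left(-4\right) = 1$)
$b{\left(M \right)} = -8 + M$ ($b{\left(M \right)} = M - 8 = -8 + M$)
$S = 88320$ ($S = \left(-1280\right) \left(-69\right) = 88320$)
$\frac{1}{S + d{\left(-286,b{\left(C{\left(P \right)} \right)} \right)}} = \frac{1}{88320 + 397} = \frac{1}{88717}$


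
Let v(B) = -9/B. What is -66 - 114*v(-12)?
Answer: -303/2 ≈ -151.50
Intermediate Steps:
-66 - 114*v(-12) = -66 - (-1026)/(-12) = -66 - (-1026)*(-1)/12 = -66 - 114*¾ = -66 - 171/2 = -303/2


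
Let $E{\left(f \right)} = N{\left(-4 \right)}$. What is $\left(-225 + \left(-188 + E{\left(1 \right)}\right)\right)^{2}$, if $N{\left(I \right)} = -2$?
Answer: $172225$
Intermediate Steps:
$E{\left(f \right)} = -2$
$\left(-225 + \left(-188 + E{\left(1 \right)}\right)\right)^{2} = \left(-225 - 190\right)^{2} = \left(-415\right)^{2} = 172225$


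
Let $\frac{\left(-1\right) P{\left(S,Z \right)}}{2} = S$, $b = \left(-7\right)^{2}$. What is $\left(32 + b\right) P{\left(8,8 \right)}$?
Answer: $-1296$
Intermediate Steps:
$b = 49$
$P{\left(S,Z \right)} = - 2 S$
$\left(32 + b\right) P{\left(8,8 \right)} = \left(32 + 49\right) \left(\left(-2\right) 8\right) = 81 \left(-16\right) = -1296$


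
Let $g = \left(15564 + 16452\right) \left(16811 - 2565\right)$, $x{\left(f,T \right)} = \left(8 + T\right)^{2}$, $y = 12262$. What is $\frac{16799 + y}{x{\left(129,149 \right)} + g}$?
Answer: $\frac{29061}{456124585} \approx 6.3713 \cdot 10^{-5}$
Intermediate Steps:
$g = 456099936$ ($g = 32016 \cdot 14246 = 456099936$)
$\frac{16799 + y}{x{\left(129,149 \right)} + g} = \frac{16799 + 12262}{\left(8 + 149\right)^{2} + 456099936} = \frac{29061}{157^{2} + 456099936} = \frac{29061}{24649 + 456099936} = \frac{29061}{456124585}$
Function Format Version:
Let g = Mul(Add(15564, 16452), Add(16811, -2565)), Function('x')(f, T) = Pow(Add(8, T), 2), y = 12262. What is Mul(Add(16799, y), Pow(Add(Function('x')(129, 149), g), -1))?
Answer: Rational(29061, 456124585) ≈ 6.3713e-5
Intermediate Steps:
g = 456099936 (g = Mul(32016, 14246) = 456099936)
Mul(Add(16799, y), Pow(Add(Function('x')(129, 149), g), -1)) = Mul(Add(16799, 12262), Pow(Add(Pow(Add(8, 149), 2), 456099936), -1)) = Mul(29061, Pow(Add(Pow(157, 2), 456099936), -1)) = Mul(29061, Pow(Add(24649, 456099936), -1)) = Mul(29061, Pow(456124585, -1)) = Mul(29061, Rational(1, 456124585)) = Rational(29061, 456124585)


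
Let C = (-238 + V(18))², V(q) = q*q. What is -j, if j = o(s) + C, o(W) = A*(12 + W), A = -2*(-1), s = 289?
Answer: -7998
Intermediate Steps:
A = 2
V(q) = q²
o(W) = 24 + 2*W (o(W) = 2*(12 + W) = 24 + 2*W)
C = 7396 (C = (-238 + 18²)² = (-238 + 324)² = 86² = 7396)
j = 7998 (j = (24 + 2*289) + 7396 = (24 + 578) + 7396 = 602 + 7396 = 7998)
-j = -1*7998 = -7998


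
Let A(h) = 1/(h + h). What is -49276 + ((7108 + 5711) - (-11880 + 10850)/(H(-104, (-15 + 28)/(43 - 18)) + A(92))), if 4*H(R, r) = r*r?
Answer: -187752343/8399 ≈ -22354.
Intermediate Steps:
A(h) = 1/(2*h)
H(R, r) = r²/4 (H(R, r) = (r*r)/4 = r²/4)
-49276 + ((7108 + 5711) - (-11880 + 10850)/(H(-104, (-15 + 28)/(43 - 18)) + A(92))) = -49276 + ((7108 + 5711) - (-11880 + 10850)/(((-15 + 28)/(43 - 18))²/4 + (½)/92)) = -49276 + (12819 - (-1030)/((13/25)²/4 + (½)*(1/92))) = -49276 + (12819 - (-1030)/((13*(1/25))²/4 + 1/184)) = -49276 + (12819 - (-1030)/((13/25)²/4 + 1/184)) = -49276 + (12819 - (-1030)/((¼)*(169/625) + 1/184)) = -49276 + (12819 - (-1030)/(169/2500 + 1/184)) = -49276 + (12819 - (-1030)/8399/115000) = -49276 + (12819 - (-1030)*115000/8399) = -49276 + (12819 - 1*(-118450000/8399)) = -49276 + (12819 + 118450000/8399) = -49276 + 226116781/8399 = -187752343/8399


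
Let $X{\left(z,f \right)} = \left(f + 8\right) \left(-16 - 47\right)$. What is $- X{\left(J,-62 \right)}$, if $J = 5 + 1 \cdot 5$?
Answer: $-3402$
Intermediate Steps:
$J = 10$ ($J = 5 + 5 = 10$)
$X{\left(z,f \right)} = -504 - 63 f$ ($X{\left(z,f \right)} = \left(8 + f\right) \left(-63\right) = -504 - 63 f$)
$- X{\left(J,-62 \right)} = - (-504 - -3906) = - (-504 + 3906) = \left(-1\right) 3402 = -3402$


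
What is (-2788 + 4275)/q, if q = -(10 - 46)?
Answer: 1487/36 ≈ 41.306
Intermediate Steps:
q = 36 (q = -1*(-36) = 36)
(-2788 + 4275)/q = (-2788 + 4275)/36 = 1487*(1/36) = 1487/36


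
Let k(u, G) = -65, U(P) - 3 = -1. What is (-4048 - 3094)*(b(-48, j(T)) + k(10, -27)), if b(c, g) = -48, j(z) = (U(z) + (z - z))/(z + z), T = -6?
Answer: 807046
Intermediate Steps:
U(P) = 2 (U(P) = 3 - 1 = 2)
j(z) = 1/z (j(z) = (2 + (z - z))/(z + z) = (2 + 0)/((2*z)) = 2*(1/(2*z)) = 1/z)
(-4048 - 3094)*(b(-48, j(T)) + k(10, -27)) = (-4048 - 3094)*(-48 - 65) = -7142*(-113) = 807046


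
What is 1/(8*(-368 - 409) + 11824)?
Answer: 1/5608 ≈ 0.00017832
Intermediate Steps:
1/(8*(-368 - 409) + 11824) = 1/(8*(-777) + 11824) = 1/(-6216 + 11824) = 1/5608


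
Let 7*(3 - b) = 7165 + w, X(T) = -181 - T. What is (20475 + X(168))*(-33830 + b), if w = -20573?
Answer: -4495766006/7 ≈ -6.4225e+8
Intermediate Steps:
b = 13429/7 (b = 3 - (7165 - 20573)/7 = 3 - ⅐*(-13408) = 3 + 13408/7 = 13429/7 ≈ 1918.4)
(20475 + X(168))*(-33830 + b) = (20475 + (-181 - 1*168))*(-33830 + 13429/7) = (20475 + (-181 - 168))*(-223381/7) = (20475 - 349)*(-223381/7) = 20126*(-223381/7) = -4495766006/7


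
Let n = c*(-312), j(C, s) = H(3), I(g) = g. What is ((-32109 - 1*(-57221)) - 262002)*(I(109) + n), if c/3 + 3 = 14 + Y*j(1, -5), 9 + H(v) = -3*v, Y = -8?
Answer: 34342180190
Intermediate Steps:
H(v) = -9 - 3*v
j(C, s) = -18 (j(C, s) = -9 - 3*3 = -9 - 9 = -18)
c = 465 (c = -9 + 3*(14 - 8*(-18)) = -9 + 3*(14 + 144) = -9 + 3*158 = -9 + 474 = 465)
n = -145080 (n = 465*(-312) = -145080)
((-32109 - 1*(-57221)) - 262002)*(I(109) + n) = ((-32109 - 1*(-57221)) - 262002)*(109 - 145080) = ((-32109 + 57221) - 262002)*(-144971) = (25112 - 262002)*(-144971) = -236890*(-144971) = 34342180190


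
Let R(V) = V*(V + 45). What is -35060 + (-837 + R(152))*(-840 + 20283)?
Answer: 565892341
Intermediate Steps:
R(V) = V*(45 + V)
-35060 + (-837 + R(152))*(-840 + 20283) = -35060 + (-837 + 152*(45 + 152))*(-840 + 20283) = -35060 + (-837 + 152*197)*19443 = -35060 + (-837 + 29944)*19443 = -35060 + 29107*19443 = -35060 + 565927401 = 565892341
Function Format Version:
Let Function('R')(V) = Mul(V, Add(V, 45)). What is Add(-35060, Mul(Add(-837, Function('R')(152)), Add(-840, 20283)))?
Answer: 565892341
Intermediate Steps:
Function('R')(V) = Mul(V, Add(45, V))
Add(-35060, Mul(Add(-837, Function('R')(152)), Add(-840, 20283))) = Add(-35060, Mul(Add(-837, Mul(152, Add(45, 152))), Add(-840, 20283))) = Add(-35060, Mul(Add(-837, Mul(152, 197)), 19443)) = Add(-35060, Mul(Add(-837, 29944), 19443)) = Add(-35060, Mul(29107, 19443)) = Add(-35060, 565927401) = 565892341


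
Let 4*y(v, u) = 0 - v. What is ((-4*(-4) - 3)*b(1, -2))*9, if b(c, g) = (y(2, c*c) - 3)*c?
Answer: -819/2 ≈ -409.50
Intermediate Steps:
y(v, u) = -v/4 (y(v, u) = (0 - v)/4 = (-v)/4 = -v/4)
b(c, g) = -7*c/2 (b(c, g) = (-¼*2 - 3)*c = (-½ - 3)*c = -7*c/2)
((-4*(-4) - 3)*b(1, -2))*9 = ((-4*(-4) - 3)*(-7/2*1))*9 = ((16 - 3)*(-7/2))*9 = (13*(-7/2))*9 = -91/2*9 = -819/2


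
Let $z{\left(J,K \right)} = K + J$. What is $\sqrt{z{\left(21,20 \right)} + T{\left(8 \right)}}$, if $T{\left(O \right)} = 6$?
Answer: $\sqrt{47} \approx 6.8557$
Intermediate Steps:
$z{\left(J,K \right)} = J + K$
$\sqrt{z{\left(21,20 \right)} + T{\left(8 \right)}} = \sqrt{\left(21 + 20\right) + 6} = \sqrt{41 + 6} = \sqrt{47}$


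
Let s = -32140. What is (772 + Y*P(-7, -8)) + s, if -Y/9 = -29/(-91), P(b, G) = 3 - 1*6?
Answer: -2853705/91 ≈ -31359.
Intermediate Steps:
P(b, G) = -3 (P(b, G) = 3 - 6 = -3)
Y = -261/91 (Y = -(-261)/(-91) = -(-261)*(-1)/91 = -9*29/91 = -261/91 ≈ -2.8681)
(772 + Y*P(-7, -8)) + s = (772 - 261/91*(-3)) - 32140 = (772 + 783/91) - 32140 = 71035/91 - 32140 = -2853705/91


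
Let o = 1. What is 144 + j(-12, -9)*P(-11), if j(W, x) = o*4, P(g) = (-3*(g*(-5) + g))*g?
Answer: 5952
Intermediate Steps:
P(g) = 12*g² (P(g) = (-3*(-5*g + g))*g = (-(-12)*g)*g = (12*g)*g = 12*g²)
j(W, x) = 4 (j(W, x) = 1*4 = 4)
144 + j(-12, -9)*P(-11) = 144 + 4*(12*(-11)²) = 144 + 4*(12*121) = 144 + 4*1452 = 144 + 5808 = 5952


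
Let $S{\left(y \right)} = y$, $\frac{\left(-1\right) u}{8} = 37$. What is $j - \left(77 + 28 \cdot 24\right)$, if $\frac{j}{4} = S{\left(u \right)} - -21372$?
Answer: $83555$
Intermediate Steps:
$u = -296$ ($u = \left(-8\right) 37 = -296$)
$j = 84304$ ($j = 4 \left(-296 - -21372\right) = 4 \left(-296 + 21372\right) = 4 \cdot 21076 = 84304$)
$j - \left(77 + 28 \cdot 24\right) = 84304 - \left(77 + 28 \cdot 24\right) = 84304 - \left(77 + 672\right) = 84304 - 749 = 83555$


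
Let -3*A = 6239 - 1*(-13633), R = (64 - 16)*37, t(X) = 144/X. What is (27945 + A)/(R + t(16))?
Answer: 7107/595 ≈ 11.945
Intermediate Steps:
R = 1776 (R = 48*37 = 1776)
A = -6624 (A = -(6239 - 1*(-13633))/3 = -(6239 + 13633)/3 = -⅓*19872 = -6624)
(27945 + A)/(R + t(16)) = (27945 - 6624)/(1776 + 144/16) = 21321/(1776 + 144*(1/16)) = 21321/(1776 + 9) = 21321/1785 = 21321*(1/1785) = 7107/595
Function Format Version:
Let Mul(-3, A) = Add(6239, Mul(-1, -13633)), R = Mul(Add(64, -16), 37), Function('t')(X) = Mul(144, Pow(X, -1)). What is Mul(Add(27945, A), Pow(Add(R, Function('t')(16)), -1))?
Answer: Rational(7107, 595) ≈ 11.945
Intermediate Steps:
R = 1776 (R = Mul(48, 37) = 1776)
A = -6624 (A = Mul(Rational(-1, 3), Add(6239, Mul(-1, -13633))) = Mul(Rational(-1, 3), Add(6239, 13633)) = Mul(Rational(-1, 3), 19872) = -6624)
Mul(Add(27945, A), Pow(Add(R, Function('t')(16)), -1)) = Mul(Add(27945, -6624), Pow(Add(1776, Mul(144, Pow(16, -1))), -1)) = Mul(21321, Pow(Add(1776, Mul(144, Rational(1, 16))), -1)) = Mul(21321, Pow(Add(1776, 9), -1)) = Mul(21321, Pow(1785, -1)) = Mul(21321, Rational(1, 1785)) = Rational(7107, 595)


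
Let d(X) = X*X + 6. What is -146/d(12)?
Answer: -73/75 ≈ -0.97333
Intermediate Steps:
d(X) = 6 + X² (d(X) = X² + 6 = 6 + X²)
-146/d(12) = -146/(6 + 12²) = -146/(6 + 144) = -146/150 = -146*1/150 = -73/75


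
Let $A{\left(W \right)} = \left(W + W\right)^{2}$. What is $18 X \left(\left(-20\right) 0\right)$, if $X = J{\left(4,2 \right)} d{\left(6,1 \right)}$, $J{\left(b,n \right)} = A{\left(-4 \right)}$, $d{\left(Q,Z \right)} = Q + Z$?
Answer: $0$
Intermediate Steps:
$A{\left(W \right)} = 4 W^{2}$ ($A{\left(W \right)} = \left(2 W\right)^{2} = 4 W^{2}$)
$J{\left(b,n \right)} = 64$ ($J{\left(b,n \right)} = 4 \left(-4\right)^{2} = 4 \cdot 16 = 64$)
$X = 448$ ($X = 64 \left(6 + 1\right) = 64 \cdot 7 = 448$)
$18 X \left(\left(-20\right) 0\right) = 18 \cdot 448 \left(\left(-20\right) 0\right) = 8064 \cdot 0 = 0$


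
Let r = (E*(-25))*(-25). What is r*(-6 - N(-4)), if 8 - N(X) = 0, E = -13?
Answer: 113750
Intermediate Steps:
N(X) = 8 (N(X) = 8 - 1*0 = 8 + 0 = 8)
r = -8125 (r = -13*(-25)*(-25) = 325*(-25) = -8125)
r*(-6 - N(-4)) = -8125*(-6 - 1*8) = -8125*(-6 - 8) = -8125*(-14) = 113750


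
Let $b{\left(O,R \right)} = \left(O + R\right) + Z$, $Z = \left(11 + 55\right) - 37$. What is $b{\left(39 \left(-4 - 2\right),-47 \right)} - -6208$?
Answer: $5956$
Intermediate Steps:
$Z = 29$ ($Z = 66 - 37 = 29$)
$b{\left(O,R \right)} = 29 + O + R$ ($b{\left(O,R \right)} = \left(O + R\right) + 29 = 29 + O + R$)
$b{\left(39 \left(-4 - 2\right),-47 \right)} - -6208 = \left(29 + 39 \left(-4 - 2\right) - 47\right) - -6208 = \left(29 + 39 \left(-6\right) - 47\right) + 6208 = \left(29 - 234 - 47\right) + 6208 = -252 + 6208 = 5956$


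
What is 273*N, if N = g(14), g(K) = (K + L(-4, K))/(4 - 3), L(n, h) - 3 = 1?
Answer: 4914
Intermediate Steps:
L(n, h) = 4 (L(n, h) = 3 + 1 = 4)
g(K) = 4 + K (g(K) = (K + 4)/(4 - 3) = (4 + K)/1 = (4 + K)*1 = 4 + K)
N = 18 (N = 4 + 14 = 18)
273*N = 273*18 = 4914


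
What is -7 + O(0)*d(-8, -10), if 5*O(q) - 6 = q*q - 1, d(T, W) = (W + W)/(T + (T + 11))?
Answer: -3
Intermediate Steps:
d(T, W) = 2*W/(11 + 2*T) (d(T, W) = (2*W)/(T + (11 + T)) = (2*W)/(11 + 2*T) = 2*W/(11 + 2*T))
O(q) = 1 + q**2/5 (O(q) = 6/5 + (q*q - 1)/5 = 6/5 + (q**2 - 1)/5 = 6/5 + (-1 + q**2)/5 = 6/5 + (-1/5 + q**2/5) = 1 + q**2/5)
-7 + O(0)*d(-8, -10) = -7 + (1 + (1/5)*0**2)*(2*(-10)/(11 + 2*(-8))) = -7 + (1 + (1/5)*0)*(2*(-10)/(11 - 16)) = -7 + (1 + 0)*(2*(-10)/(-5)) = -7 + 1*(2*(-10)*(-1/5)) = -7 + 1*4 = -7 + 4 = -3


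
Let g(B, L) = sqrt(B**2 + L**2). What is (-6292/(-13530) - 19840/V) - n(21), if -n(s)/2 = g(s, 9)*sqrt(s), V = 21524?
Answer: -1511434/3309315 + 6*sqrt(1218) ≈ 208.94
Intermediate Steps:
n(s) = -2*sqrt(s)*sqrt(81 + s**2) (n(s) = -2*sqrt(s**2 + 9**2)*sqrt(s) = -2*sqrt(s**2 + 81)*sqrt(s) = -2*sqrt(81 + s**2)*sqrt(s) = -2*sqrt(s)*sqrt(81 + s**2))
(-6292/(-13530) - 19840/V) - n(21) = (-6292/(-13530) - 19840/21524) - (-2)*sqrt(21)*sqrt(81 + 21**2) = (-6292*(-1/13530) - 19840*1/21524) - (-2)*sqrt(21)*sqrt(81 + 441) = (286/615 - 4960/5381) - (-2)*sqrt(21)*sqrt(522) = -1511434/3309315 - (-2)*sqrt(21)*3*sqrt(58) = -1511434/3309315 - (-6)*sqrt(1218) = -1511434/3309315 + 6*sqrt(1218)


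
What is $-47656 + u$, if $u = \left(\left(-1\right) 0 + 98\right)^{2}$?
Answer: $-38052$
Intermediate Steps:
$u = 9604$ ($u = \left(0 + 98\right)^{2} = 98^{2} = 9604$)
$-47656 + u = -47656 + 9604 = -38052$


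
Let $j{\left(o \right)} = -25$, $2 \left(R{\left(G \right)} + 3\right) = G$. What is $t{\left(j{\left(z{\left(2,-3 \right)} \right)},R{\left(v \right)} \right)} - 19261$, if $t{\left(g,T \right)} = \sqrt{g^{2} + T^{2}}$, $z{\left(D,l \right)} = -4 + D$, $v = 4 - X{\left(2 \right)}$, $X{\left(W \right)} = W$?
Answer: $-19261 + \sqrt{629} \approx -19236.0$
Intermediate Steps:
$v = 2$ ($v = 4 - 2 = 2$)
$R{\left(G \right)} = -3 + \frac{G}{2}$
$t{\left(g,T \right)} = \sqrt{T^{2} + g^{2}}$
$t{\left(j{\left(z{\left(2,-3 \right)} \right)},R{\left(v \right)} \right)} - 19261 = \sqrt{\left(-3 + \frac{1}{2} \cdot 2\right)^{2} + \left(-25\right)^{2}} - 19261 = \sqrt{\left(-3 + 1\right)^{2} + 625} - 19261 = \sqrt{\left(-2\right)^{2} + 625} - 19261 = \sqrt{4 + 625} - 19261 = \sqrt{629} - 19261 = -19261 + \sqrt{629}$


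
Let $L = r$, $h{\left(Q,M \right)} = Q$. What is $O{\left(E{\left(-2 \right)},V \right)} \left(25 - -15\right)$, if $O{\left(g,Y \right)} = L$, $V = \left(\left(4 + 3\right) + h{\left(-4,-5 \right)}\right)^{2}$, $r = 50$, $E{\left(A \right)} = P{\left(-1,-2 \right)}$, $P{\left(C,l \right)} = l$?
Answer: $2000$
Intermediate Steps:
$E{\left(A \right)} = -2$
$L = 50$
$V = 9$ ($V = \left(\left(4 + 3\right) - 4\right)^{2} = \left(7 - 4\right)^{2} = 3^{2} = 9$)
$O{\left(g,Y \right)} = 50$
$O{\left(E{\left(-2 \right)},V \right)} \left(25 - -15\right) = 50 \left(25 - -15\right) = 50 \left(25 + 15\right) = 50 \cdot 40 = 2000$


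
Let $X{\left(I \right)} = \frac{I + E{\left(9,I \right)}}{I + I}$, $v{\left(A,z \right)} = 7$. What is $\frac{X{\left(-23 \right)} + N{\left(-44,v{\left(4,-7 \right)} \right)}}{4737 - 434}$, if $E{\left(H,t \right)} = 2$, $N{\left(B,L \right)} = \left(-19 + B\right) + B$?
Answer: $- \frac{377}{15226} \approx -0.02476$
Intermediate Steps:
$N{\left(B,L \right)} = -19 + 2 B$
$X{\left(I \right)} = \frac{2 + I}{2 I}$ ($X{\left(I \right)} = \frac{I + 2}{I + I} = \frac{2 + I}{2 I}$)
$\frac{X{\left(-23 \right)} + N{\left(-44,v{\left(4,-7 \right)} \right)}}{4737 - 434} = \frac{\frac{2 - 23}{2 \left(-23\right)} + \left(-19 + 2 \left(-44\right)\right)}{4737 - 434} = \frac{\frac{1}{2} \left(- \frac{1}{23}\right) \left(-21\right) - 107}{4303} = \left(\frac{21}{46} - 107\right) \frac{1}{4303} = \left(- \frac{4901}{46}\right) \frac{1}{4303} = - \frac{377}{15226}$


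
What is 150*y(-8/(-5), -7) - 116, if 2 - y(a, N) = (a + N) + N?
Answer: 2044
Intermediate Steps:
y(a, N) = 2 - a - 2*N (y(a, N) = 2 - ((a + N) + N) = 2 - ((N + a) + N) = 2 - (a + 2*N) = 2 + (-a - 2*N) = 2 - a - 2*N)
150*y(-8/(-5), -7) - 116 = 150*(2 - (-8)/(-5) - 2*(-7)) - 116 = 150*(2 - (-8)*(-1)/5 + 14) - 116 = 150*(2 - 1*8/5 + 14) - 116 = 150*(2 - 8/5 + 14) - 116 = 150*(72/5) - 116 = 2160 - 116 = 2044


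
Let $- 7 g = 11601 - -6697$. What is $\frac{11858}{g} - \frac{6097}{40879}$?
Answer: $- \frac{250340370}{53428853} \approx -4.6855$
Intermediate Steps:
$g = -2614$ ($g = - \frac{11601 - -6697}{7} = - \frac{11601 + 6697}{7} = \left(- \frac{1}{7}\right) 18298 = -2614$)
$\frac{11858}{g} - \frac{6097}{40879} = \frac{11858}{-2614} - \frac{6097}{40879} = 11858 \left(- \frac{1}{2614}\right) - \frac{6097}{40879} = - \frac{5929}{1307} - \frac{6097}{40879} = - \frac{250340370}{53428853}$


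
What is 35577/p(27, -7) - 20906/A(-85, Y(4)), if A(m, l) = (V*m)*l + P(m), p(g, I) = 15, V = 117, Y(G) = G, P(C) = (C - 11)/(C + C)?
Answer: 20053576259/8453130 ≈ 2372.3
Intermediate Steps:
P(C) = (-11 + C)/(2*C) (P(C) = (-11 + C)/((2*C)) = (-11 + C)*(1/(2*C)) = (-11 + C)/(2*C))
A(m, l) = (-11 + m)/(2*m) + 117*l*m (A(m, l) = (117*m)*l + (-11 + m)/(2*m) = 117*l*m + (-11 + m)/(2*m) = (-11 + m)/(2*m) + 117*l*m)
35577/p(27, -7) - 20906/A(-85, Y(4)) = 35577/15 - 20906*(-170/(-11 - 85 + 234*4*(-85)**2)) = 35577*(1/15) - 20906*(-170/(-11 - 85 + 234*4*7225)) = 11859/5 - 20906*(-170/(-11 - 85 + 6762600)) = 11859/5 - 20906/((1/2)*(-1/85)*6762504) = 11859/5 - 20906/(-3381252/85) = 11859/5 - 20906*(-85/3381252) = 11859/5 + 888505/1690626 = 20053576259/8453130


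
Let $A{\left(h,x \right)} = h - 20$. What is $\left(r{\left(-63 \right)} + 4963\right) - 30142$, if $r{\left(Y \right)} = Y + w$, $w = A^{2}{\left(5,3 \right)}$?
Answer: $-25017$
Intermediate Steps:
$A{\left(h,x \right)} = -20 + h$ ($A{\left(h,x \right)} = h - 20 = -20 + h$)
$w = 225$ ($w = \left(-20 + 5\right)^{2} = \left(-15\right)^{2} = 225$)
$r{\left(Y \right)} = 225 + Y$ ($r{\left(Y \right)} = Y + 225 = 225 + Y$)
$\left(r{\left(-63 \right)} + 4963\right) - 30142 = \left(\left(225 - 63\right) + 4963\right) - 30142 = \left(162 + 4963\right) - 30142 = 5125 - 30142 = -25017$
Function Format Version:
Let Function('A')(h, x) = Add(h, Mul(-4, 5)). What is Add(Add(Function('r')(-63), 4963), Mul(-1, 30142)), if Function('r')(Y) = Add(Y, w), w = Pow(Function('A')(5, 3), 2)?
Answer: -25017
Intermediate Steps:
Function('A')(h, x) = Add(-20, h) (Function('A')(h, x) = Add(h, -20) = Add(-20, h))
w = 225 (w = Pow(Add(-20, 5), 2) = Pow(-15, 2) = 225)
Function('r')(Y) = Add(225, Y) (Function('r')(Y) = Add(Y, 225) = Add(225, Y))
Add(Add(Function('r')(-63), 4963), Mul(-1, 30142)) = Add(Add(Add(225, -63), 4963), Mul(-1, 30142)) = Add(Add(162, 4963), -30142) = Add(5125, -30142) = -25017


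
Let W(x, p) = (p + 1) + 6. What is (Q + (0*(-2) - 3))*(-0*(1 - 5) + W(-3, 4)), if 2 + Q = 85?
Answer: 880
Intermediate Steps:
Q = 83 (Q = -2 + 85 = 83)
W(x, p) = 7 + p (W(x, p) = (1 + p) + 6 = 7 + p)
(Q + (0*(-2) - 3))*(-0*(1 - 5) + W(-3, 4)) = (83 + (0*(-2) - 3))*(-0*(1 - 5) + (7 + 4)) = (83 + (0 - 3))*(-0*(-4) + 11) = (83 - 3)*(-1*0 + 11) = 80*(0 + 11) = 80*11 = 880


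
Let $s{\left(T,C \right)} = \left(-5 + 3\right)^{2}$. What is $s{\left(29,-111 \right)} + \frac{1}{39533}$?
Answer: $\frac{158133}{39533} \approx 4.0$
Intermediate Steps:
$s{\left(T,C \right)} = 4$ ($s{\left(T,C \right)} = \left(-2\right)^{2} = 4$)
$s{\left(29,-111 \right)} + \frac{1}{39533} = 4 + \frac{1}{39533} = \frac{158133}{39533}$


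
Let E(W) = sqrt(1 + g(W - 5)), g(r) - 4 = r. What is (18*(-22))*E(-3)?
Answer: -396*I*sqrt(3) ≈ -685.89*I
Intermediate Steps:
g(r) = 4 + r
E(W) = sqrt(W) (E(W) = sqrt(1 + (4 + (W - 5))) = sqrt(1 + (4 + (-5 + W))) = sqrt(1 + (-1 + W)) = sqrt(W))
(18*(-22))*E(-3) = (18*(-22))*sqrt(-3) = -396*I*sqrt(3)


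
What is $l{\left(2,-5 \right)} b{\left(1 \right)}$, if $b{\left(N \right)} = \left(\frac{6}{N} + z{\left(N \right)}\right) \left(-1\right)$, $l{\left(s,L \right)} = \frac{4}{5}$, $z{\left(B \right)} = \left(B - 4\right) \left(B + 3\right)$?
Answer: $\frac{24}{5} \approx 4.8$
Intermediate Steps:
$z{\left(B \right)} = \left(-4 + B\right) \left(3 + B\right)$
$l{\left(s,L \right)} = \frac{4}{5}$ ($l{\left(s,L \right)} = 4 \cdot \frac{1}{5} = \frac{4}{5}$)
$b{\left(N \right)} = 12 + N - N^{2} - \frac{6}{N}$ ($b{\left(N \right)} = \left(\frac{6}{N} - \left(12 + N - N^{2}\right)\right) \left(-1\right) = \left(-12 + N^{2} - N + \frac{6}{N}\right) \left(-1\right) = 12 + N - N^{2} - \frac{6}{N}$)
$l{\left(2,-5 \right)} b{\left(1 \right)} = \frac{4 \left(12 + 1 - 1^{2} - \frac{6}{1}\right)}{5} = \frac{4 \left(12 + 1 - 1 - 6\right)}{5} = \frac{4}{5} \cdot 6 = \frac{24}{5}$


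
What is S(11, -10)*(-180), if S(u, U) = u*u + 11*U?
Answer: -1980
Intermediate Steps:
S(u, U) = u² + 11*U
S(11, -10)*(-180) = (11² + 11*(-10))*(-180) = (121 - 110)*(-180) = 11*(-180) = -1980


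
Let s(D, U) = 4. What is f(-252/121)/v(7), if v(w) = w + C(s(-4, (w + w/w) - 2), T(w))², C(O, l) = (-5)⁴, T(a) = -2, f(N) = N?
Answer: -63/11816618 ≈ -5.3315e-6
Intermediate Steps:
C(O, l) = 625
v(w) = 390625 + w (v(w) = w + 625² = w + 390625 = 390625 + w)
f(-252/121)/v(7) = (-252/121)/(390625 + 7) = -252*1/121/390632 = -252/121*1/390632 = -63/11816618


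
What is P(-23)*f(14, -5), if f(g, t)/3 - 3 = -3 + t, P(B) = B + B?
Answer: 690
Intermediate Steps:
P(B) = 2*B
f(g, t) = 3*t (f(g, t) = 9 + 3*(-3 + t) = 9 + (-9 + 3*t) = 3*t)
P(-23)*f(14, -5) = (2*(-23))*(3*(-5)) = -46*(-15) = 690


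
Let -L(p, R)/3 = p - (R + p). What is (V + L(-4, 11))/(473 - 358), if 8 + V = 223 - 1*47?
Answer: 201/115 ≈ 1.7478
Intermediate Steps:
V = 168 (V = -8 + (223 - 1*47) = -8 + (223 - 47) = -8 + 176 = 168)
L(p, R) = 3*R (L(p, R) = -3*(p - (R + p)) = -3*(p + (-R - p)) = -(-3)*R = 3*R)
(V + L(-4, 11))/(473 - 358) = (168 + 3*11)/(473 - 358) = (168 + 33)/115 = 201*(1/115) = 201/115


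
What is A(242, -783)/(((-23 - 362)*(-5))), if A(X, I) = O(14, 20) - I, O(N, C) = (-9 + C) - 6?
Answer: 788/1925 ≈ 0.40935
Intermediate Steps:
O(N, C) = -15 + C
A(X, I) = 5 - I (A(X, I) = (-15 + 20) - I = 5 - I)
A(242, -783)/(((-23 - 362)*(-5))) = (5 - 1*(-783))/(((-23 - 362)*(-5))) = (5 + 783)/((-385*(-5))) = 788/1925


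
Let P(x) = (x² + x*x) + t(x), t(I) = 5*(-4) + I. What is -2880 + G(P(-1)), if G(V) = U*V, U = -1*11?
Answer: -2671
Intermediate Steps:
t(I) = -20 + I
U = -11
P(x) = -20 + x + 2*x² (P(x) = (x² + x*x) + (-20 + x) = (x² + x²) + (-20 + x) = 2*x² + (-20 + x) = -20 + x + 2*x²)
G(V) = -11*V
-2880 + G(P(-1)) = -2880 - 11*(-20 - 1 + 2*(-1)²) = -2880 - 11*(-20 - 1 + 2*1) = -2880 - 11*(-20 - 1 + 2) = -2880 - 11*(-19) = -2880 + 209 = -2671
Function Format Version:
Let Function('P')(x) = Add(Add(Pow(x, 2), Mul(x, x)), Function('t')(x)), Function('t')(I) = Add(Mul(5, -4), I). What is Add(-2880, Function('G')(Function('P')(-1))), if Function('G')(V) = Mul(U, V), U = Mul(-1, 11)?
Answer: -2671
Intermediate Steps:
Function('t')(I) = Add(-20, I)
U = -11
Function('P')(x) = Add(-20, x, Mul(2, Pow(x, 2))) (Function('P')(x) = Add(Add(Pow(x, 2), Mul(x, x)), Add(-20, x)) = Add(Add(Pow(x, 2), Pow(x, 2)), Add(-20, x)) = Add(Mul(2, Pow(x, 2)), Add(-20, x)) = Add(-20, x, Mul(2, Pow(x, 2))))
Function('G')(V) = Mul(-11, V)
Add(-2880, Function('G')(Function('P')(-1))) = Add(-2880, Mul(-11, Add(-20, -1, Mul(2, Pow(-1, 2))))) = Add(-2880, Mul(-11, Add(-20, -1, Mul(2, 1)))) = Add(-2880, Mul(-11, Add(-20, -1, 2))) = Add(-2880, Mul(-11, -19)) = Add(-2880, 209) = -2671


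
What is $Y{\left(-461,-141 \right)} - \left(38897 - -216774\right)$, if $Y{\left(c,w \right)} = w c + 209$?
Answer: $-190461$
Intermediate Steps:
$Y{\left(c,w \right)} = 209 + c w$ ($Y{\left(c,w \right)} = c w + 209 = 209 + c w$)
$Y{\left(-461,-141 \right)} - \left(38897 - -216774\right) = \left(209 - -65001\right) - \left(38897 - -216774\right) = \left(209 + 65001\right) - \left(38897 + 216774\right) = 65210 - 255671 = -190461$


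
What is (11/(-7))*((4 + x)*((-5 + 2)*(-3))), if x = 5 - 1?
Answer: -792/7 ≈ -113.14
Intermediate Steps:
x = 4
(11/(-7))*((4 + x)*((-5 + 2)*(-3))) = (11/(-7))*((4 + 4)*((-5 + 2)*(-3))) = (11*(-1/7))*(8*(-3*(-3))) = -88*9/7 = -11/7*72 = -792/7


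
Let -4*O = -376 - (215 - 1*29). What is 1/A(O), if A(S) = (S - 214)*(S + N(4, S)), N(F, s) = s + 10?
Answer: -2/42777 ≈ -4.6754e-5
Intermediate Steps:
N(F, s) = 10 + s
O = 281/2 (O = -(-376 - (215 - 1*29))/4 = -(-376 - (215 - 29))/4 = -(-376 - 1*186)/4 = -(-376 - 186)/4 = -1/4*(-562) = 281/2 ≈ 140.50)
A(S) = (-214 + S)*(10 + 2*S) (A(S) = (S - 214)*(S + (10 + S)) = (-214 + S)*(10 + 2*S))
1/A(O) = 1/(-2140 - 418*281/2 + 2*(281/2)**2) = 1/(-2140 - 58729 + 2*(78961/4)) = 1/(-2140 - 58729 + 78961/2) = 1/(-42777/2) = -2/42777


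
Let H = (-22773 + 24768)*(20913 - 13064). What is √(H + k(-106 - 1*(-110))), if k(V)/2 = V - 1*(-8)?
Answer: √15658779 ≈ 3957.1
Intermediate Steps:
k(V) = 16 + 2*V (k(V) = 2*(V - 1*(-8)) = 2*(V + 8) = 2*(8 + V) = 16 + 2*V)
H = 15658755 (H = 1995*7849 = 15658755)
√(H + k(-106 - 1*(-110))) = √(15658755 + (16 + 2*(-106 - 1*(-110)))) = √(15658755 + (16 + 2*(-106 + 110))) = √(15658755 + (16 + 2*4)) = √(15658755 + (16 + 8)) = √(15658755 + 24) = √15658779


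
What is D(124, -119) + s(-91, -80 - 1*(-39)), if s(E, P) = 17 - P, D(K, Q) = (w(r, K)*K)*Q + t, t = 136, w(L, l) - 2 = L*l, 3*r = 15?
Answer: -9178038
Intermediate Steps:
r = 5 (r = (1/3)*15 = 5)
w(L, l) = 2 + L*l
D(K, Q) = 136 + K*Q*(2 + 5*K) (D(K, Q) = ((2 + 5*K)*K)*Q + 136 = (K*(2 + 5*K))*Q + 136 = K*Q*(2 + 5*K) + 136 = 136 + K*Q*(2 + 5*K))
D(124, -119) + s(-91, -80 - 1*(-39)) = (136 + 124*(-119)*(2 + 5*124)) + (17 - (-80 - 1*(-39))) = (136 + 124*(-119)*(2 + 620)) + (17 - (-80 + 39)) = (136 + 124*(-119)*622) + (17 - 1*(-41)) = (136 - 9178232) + (17 + 41) = -9178096 + 58 = -9178038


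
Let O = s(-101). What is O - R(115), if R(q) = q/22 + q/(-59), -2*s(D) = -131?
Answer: 40382/649 ≈ 62.222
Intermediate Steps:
s(D) = 131/2 (s(D) = -½*(-131) = 131/2)
O = 131/2 ≈ 65.500
R(q) = 37*q/1298 (R(q) = q*(1/22) + q*(-1/59) = q/22 - q/59 = 37*q/1298)
O - R(115) = 131/2 - 37*115/1298 = 131/2 - 1*4255/1298 = 131/2 - 4255/1298 = 40382/649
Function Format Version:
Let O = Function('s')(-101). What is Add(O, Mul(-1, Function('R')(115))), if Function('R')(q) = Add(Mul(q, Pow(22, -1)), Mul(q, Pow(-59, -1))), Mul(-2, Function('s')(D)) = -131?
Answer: Rational(40382, 649) ≈ 62.222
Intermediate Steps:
Function('s')(D) = Rational(131, 2) (Function('s')(D) = Mul(Rational(-1, 2), -131) = Rational(131, 2))
O = Rational(131, 2) ≈ 65.500
Function('R')(q) = Mul(Rational(37, 1298), q) (Function('R')(q) = Add(Mul(q, Rational(1, 22)), Mul(q, Rational(-1, 59))) = Add(Mul(Rational(1, 22), q), Mul(Rational(-1, 59), q)) = Mul(Rational(37, 1298), q))
Add(O, Mul(-1, Function('R')(115))) = Add(Rational(131, 2), Mul(-1, Mul(Rational(37, 1298), 115))) = Add(Rational(131, 2), Mul(-1, Rational(4255, 1298))) = Add(Rational(131, 2), Rational(-4255, 1298)) = Rational(40382, 649)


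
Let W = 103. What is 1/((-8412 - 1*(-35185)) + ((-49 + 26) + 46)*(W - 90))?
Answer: 1/27072 ≈ 3.6939e-5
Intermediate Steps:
1/((-8412 - 1*(-35185)) + ((-49 + 26) + 46)*(W - 90)) = 1/((-8412 - 1*(-35185)) + ((-49 + 26) + 46)*(103 - 90)) = 1/((-8412 + 35185) + (-23 + 46)*13) = 1/(26773 + 23*13) = 1/(26773 + 299) = 1/27072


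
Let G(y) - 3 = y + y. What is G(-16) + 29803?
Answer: 29774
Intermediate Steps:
G(y) = 3 + 2*y (G(y) = 3 + (y + y) = 3 + 2*y)
G(-16) + 29803 = (3 + 2*(-16)) + 29803 = (3 - 32) + 29803 = -29 + 29803 = 29774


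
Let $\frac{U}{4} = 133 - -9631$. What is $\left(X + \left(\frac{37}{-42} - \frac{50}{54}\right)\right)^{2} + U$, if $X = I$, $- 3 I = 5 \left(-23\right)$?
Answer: $\frac{5771110753}{142884} \approx 40390.0$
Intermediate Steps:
$I = \frac{115}{3}$ ($I = - \frac{5 \left(-23\right)}{3} = \left(- \frac{1}{3}\right) \left(-115\right) = \frac{115}{3} \approx 38.333$)
$X = \frac{115}{3} \approx 38.333$
$U = 39056$ ($U = 4 \left(133 - -9631\right) = 4 \left(133 + 9631\right) = 4 \cdot 9764 = 39056$)
$\left(X + \left(\frac{37}{-42} - \frac{50}{54}\right)\right)^{2} + U = \left(\frac{115}{3} + \left(\frac{37}{-42} - \frac{50}{54}\right)\right)^{2} + 39056 = \left(\frac{115}{3} + \left(37 \left(- \frac{1}{42}\right) - \frac{25}{27}\right)\right)^{2} + 39056 = \left(\frac{115}{3} - \frac{683}{378}\right)^{2} + 39056 = \left(\frac{13807}{378}\right)^{2} + 39056 = \frac{190633249}{142884} + 39056 = \frac{5771110753}{142884}$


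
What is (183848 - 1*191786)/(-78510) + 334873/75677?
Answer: 640276268/141461935 ≈ 4.5261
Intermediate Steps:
(183848 - 1*191786)/(-78510) + 334873/75677 = (183848 - 191786)*(-1/78510) + 334873*(1/75677) = -7938*(-1/78510) + 47839/10811 = 1323/13085 + 47839/10811 = 640276268/141461935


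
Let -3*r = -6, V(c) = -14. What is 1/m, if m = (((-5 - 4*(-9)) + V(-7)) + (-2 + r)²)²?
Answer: 1/289 ≈ 0.0034602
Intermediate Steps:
r = 2 (r = -⅓*(-6) = 2)
m = 289 (m = (((-5 - 4*(-9)) - 14) + (-2 + 2)²)² = (((-5 + 36) - 14) + 0²)² = ((31 - 14) + 0)² = (17 + 0)² = 17² = 289)
1/m = 1/289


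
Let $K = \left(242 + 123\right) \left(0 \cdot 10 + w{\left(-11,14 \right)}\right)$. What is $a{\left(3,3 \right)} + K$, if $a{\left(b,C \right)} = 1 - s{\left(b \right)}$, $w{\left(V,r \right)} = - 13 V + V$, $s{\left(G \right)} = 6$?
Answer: $48175$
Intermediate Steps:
$w{\left(V,r \right)} = - 12 V$
$a{\left(b,C \right)} = -5$ ($a{\left(b,C \right)} = 1 - 6 = -5$)
$K = 48180$ ($K = \left(242 + 123\right) \left(0 \cdot 10 - -132\right) = 365 \left(0 + 132\right) = 365 \cdot 132 = 48180$)
$a{\left(3,3 \right)} + K = -5 + 48180 = 48175$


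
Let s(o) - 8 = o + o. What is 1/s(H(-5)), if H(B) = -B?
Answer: 1/18 ≈ 0.055556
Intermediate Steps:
s(o) = 8 + 2*o (s(o) = 8 + (o + o) = 8 + 2*o)
1/s(H(-5)) = 1/(8 + 2*(-1*(-5))) = 1/(8 + 2*5) = 1/(8 + 10) = 1/18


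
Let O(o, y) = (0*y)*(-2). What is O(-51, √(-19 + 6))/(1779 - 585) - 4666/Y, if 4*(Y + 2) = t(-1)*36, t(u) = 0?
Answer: 2333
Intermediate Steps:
O(o, y) = 0 (O(o, y) = 0*(-2) = 0)
Y = -2 (Y = -2 + (0*36)/4 = -2 + (¼)*0 = -2 + 0 = -2)
O(-51, √(-19 + 6))/(1779 - 585) - 4666/Y = 0/(1779 - 585) - 4666/(-2) = 0/1194 - 4666*(-½) = 0*(1/1194) + 2333 = 0 + 2333 = 2333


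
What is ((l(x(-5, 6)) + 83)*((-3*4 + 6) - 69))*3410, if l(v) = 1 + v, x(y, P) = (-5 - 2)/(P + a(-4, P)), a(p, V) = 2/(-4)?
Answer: -21157500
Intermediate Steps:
a(p, V) = -1/2 (a(p, V) = 2*(-1/4) = -1/2)
x(y, P) = -7/(-1/2 + P) (x(y, P) = (-5 - 2)/(P - 1/2) = -7/(-1/2 + P))
((l(x(-5, 6)) + 83)*((-3*4 + 6) - 69))*3410 = (((1 - 14/(-1 + 2*6)) + 83)*((-3*4 + 6) - 69))*3410 = (((1 - 14/(-1 + 12)) + 83)*((-12 + 6) - 69))*3410 = (((1 - 14/11) + 83)*(-6 - 69))*3410 = (((1 - 14*1/11) + 83)*(-75))*3410 = (((1 - 14/11) + 83)*(-75))*3410 = ((-3/11 + 83)*(-75))*3410 = ((910/11)*(-75))*3410 = -68250/11*3410 = -21157500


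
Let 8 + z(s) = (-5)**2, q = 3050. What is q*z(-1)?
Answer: 51850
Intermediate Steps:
z(s) = 17 (z(s) = -8 + (-5)**2 = -8 + 25 = 17)
q*z(-1) = 3050*17 = 51850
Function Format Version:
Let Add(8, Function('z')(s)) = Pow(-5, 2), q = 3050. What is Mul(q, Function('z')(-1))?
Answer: 51850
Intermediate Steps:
Function('z')(s) = 17 (Function('z')(s) = Add(-8, Pow(-5, 2)) = Add(-8, 25) = 17)
Mul(q, Function('z')(-1)) = Mul(3050, 17) = 51850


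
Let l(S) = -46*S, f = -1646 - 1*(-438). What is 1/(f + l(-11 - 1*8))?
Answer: -1/334 ≈ -0.0029940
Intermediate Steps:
f = -1208 (f = -1646 + 438 = -1208)
1/(f + l(-11 - 1*8)) = 1/(-1208 - 46*(-11 - 1*8)) = 1/(-1208 - 46*(-11 - 8)) = 1/(-1208 - 46*(-19)) = 1/(-1208 + 874) = 1/(-334) = -1/334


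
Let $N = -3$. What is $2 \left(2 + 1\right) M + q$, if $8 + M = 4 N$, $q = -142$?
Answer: $-262$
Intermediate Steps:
$M = -20$ ($M = -8 + 4 \left(-3\right) = -8 - 12 = -20$)
$2 \left(2 + 1\right) M + q = 2 \left(2 + 1\right) \left(-20\right) - 142 = 2 \cdot 3 \left(-20\right) - 142 = 6 \left(-20\right) - 142 = -120 - 142 = -262$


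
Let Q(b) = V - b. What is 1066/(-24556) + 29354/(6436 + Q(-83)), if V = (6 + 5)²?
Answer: 89217323/20381480 ≈ 4.3774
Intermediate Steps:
V = 121 (V = 11² = 121)
Q(b) = 121 - b
1066/(-24556) + 29354/(6436 + Q(-83)) = 1066/(-24556) + 29354/(6436 + (121 - 1*(-83))) = 1066*(-1/24556) + 29354/(6436 + (121 + 83)) = -533/12278 + 29354/(6436 + 204) = -533/12278 + 29354/6640 = -533/12278 + 29354*(1/6640) = -533/12278 + 14677/3320 = 89217323/20381480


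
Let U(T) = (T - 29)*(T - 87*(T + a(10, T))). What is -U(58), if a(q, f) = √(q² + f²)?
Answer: 144652 + 5046*√866 ≈ 2.9315e+5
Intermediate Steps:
a(q, f) = √(f² + q²)
U(T) = (-29 + T)*(-87*√(100 + T²) - 86*T) (U(T) = (T - 29)*(T - 87*(T + √(T² + 10²))) = (-29 + T)*(T - 87*(T + √(T² + 100))) = (-29 + T)*(T - 87*(T + √(100 + T²))) = (-29 + T)*(T + (-87*T - 87*√(100 + T²))) = (-29 + T)*(-87*√(100 + T²) - 86*T))
-U(58) = -(-86*58² + 2494*58 + 2523*√(100 + 58²) - 87*58*√(100 + 58²)) = -(-86*3364 + 144652 + 2523*√(100 + 3364) - 87*58*√(100 + 3364)) = -(-289304 + 144652 + 2523*√3464 - 87*58*√3464) = -(-289304 + 144652 + 2523*(2*√866) - 87*58*2*√866) = -(-289304 + 144652 + 5046*√866 - 10092*√866) = -(-144652 - 5046*√866) = 144652 + 5046*√866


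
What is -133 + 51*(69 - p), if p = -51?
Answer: 5987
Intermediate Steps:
-133 + 51*(69 - p) = -133 + 51*(69 - 1*(-51)) = -133 + 51*(69 + 51) = -133 + 51*120 = -133 + 6120 = 5987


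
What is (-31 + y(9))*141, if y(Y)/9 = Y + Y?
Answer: 18471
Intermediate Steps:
y(Y) = 18*Y (y(Y) = 9*(Y + Y) = 9*(2*Y) = 18*Y)
(-31 + y(9))*141 = (-31 + 18*9)*141 = (-31 + 162)*141 = 131*141 = 18471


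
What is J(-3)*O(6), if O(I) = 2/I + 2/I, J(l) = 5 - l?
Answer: 16/3 ≈ 5.3333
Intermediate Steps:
O(I) = 4/I
J(-3)*O(6) = (5 - 1*(-3))*(4/6) = (5 + 3)*(4*(⅙)) = 8*(⅔) = 16/3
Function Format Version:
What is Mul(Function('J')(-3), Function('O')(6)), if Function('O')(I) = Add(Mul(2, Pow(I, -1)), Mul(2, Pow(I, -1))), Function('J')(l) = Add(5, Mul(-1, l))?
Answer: Rational(16, 3) ≈ 5.3333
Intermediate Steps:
Function('O')(I) = Mul(4, Pow(I, -1))
Mul(Function('J')(-3), Function('O')(6)) = Mul(Add(5, Mul(-1, -3)), Mul(4, Pow(6, -1))) = Mul(Add(5, 3), Mul(4, Rational(1, 6))) = Mul(8, Rational(2, 3)) = Rational(16, 3)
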